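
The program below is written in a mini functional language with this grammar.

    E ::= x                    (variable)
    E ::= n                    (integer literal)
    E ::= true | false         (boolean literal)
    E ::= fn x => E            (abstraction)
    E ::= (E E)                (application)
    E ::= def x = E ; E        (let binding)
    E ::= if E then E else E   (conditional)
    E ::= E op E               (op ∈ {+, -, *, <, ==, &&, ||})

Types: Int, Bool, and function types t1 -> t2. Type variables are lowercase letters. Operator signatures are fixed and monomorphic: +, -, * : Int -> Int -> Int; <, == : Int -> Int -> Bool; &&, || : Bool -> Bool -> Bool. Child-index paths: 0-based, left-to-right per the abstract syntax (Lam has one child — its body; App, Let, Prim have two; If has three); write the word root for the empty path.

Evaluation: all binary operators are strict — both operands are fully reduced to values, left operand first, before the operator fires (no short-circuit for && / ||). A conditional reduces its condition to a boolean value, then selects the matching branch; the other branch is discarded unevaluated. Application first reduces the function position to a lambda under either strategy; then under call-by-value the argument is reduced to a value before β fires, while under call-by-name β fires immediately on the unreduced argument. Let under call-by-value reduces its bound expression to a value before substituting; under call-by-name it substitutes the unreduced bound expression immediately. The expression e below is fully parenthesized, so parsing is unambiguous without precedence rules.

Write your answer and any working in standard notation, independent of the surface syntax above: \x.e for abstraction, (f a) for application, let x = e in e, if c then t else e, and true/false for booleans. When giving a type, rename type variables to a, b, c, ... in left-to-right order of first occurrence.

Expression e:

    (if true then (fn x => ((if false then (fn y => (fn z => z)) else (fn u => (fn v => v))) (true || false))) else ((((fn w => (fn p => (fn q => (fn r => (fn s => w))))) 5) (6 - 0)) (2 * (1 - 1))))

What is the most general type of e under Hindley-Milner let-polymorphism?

Derivation:
  unify Bool ~ Bool
  unify Bool ~ Bool
z : c
\z._ : c -> c
\y._ : b -> c -> c
v : e
\v._ : e -> e
\u._ : d -> e -> e
  unify b -> c -> c ~ d -> e -> e
  unify b ~ d
  unify c -> c ~ e -> e
  unify c ~ e
  unify e ~ e
  unify Bool ~ Bool
  unify Bool ~ Bool
  unify d -> e -> e ~ Bool -> f
  unify d ~ Bool
  unify e -> e ~ f
_ _ : e -> e
\x._ : a -> e -> e
w : g
\s._ : k -> g
\r._ : j -> k -> g
\q._ : i -> j -> k -> g
\p._ : h -> i -> j -> k -> g
\w._ : g -> h -> i -> j -> k -> g
  unify g -> h -> i -> j -> k -> g ~ Int -> l
  unify g ~ Int
  unify h -> i -> j -> k -> Int ~ l
_ _ : h -> i -> j -> k -> Int
  unify Int ~ Int
  unify Int ~ Int
  unify h -> i -> j -> k -> Int ~ Int -> m
  unify h ~ Int
  unify i -> j -> k -> Int ~ m
_ _ : i -> j -> k -> Int
  unify Int ~ Int
  unify Int ~ Int
  unify Int ~ Int
  unify Int ~ Int
  unify i -> j -> k -> Int ~ Int -> n
  unify i ~ Int
  unify j -> k -> Int ~ n
_ _ : j -> k -> Int
  unify a -> e -> e ~ j -> k -> Int
  unify a ~ j
  unify e -> e ~ k -> Int
  unify e ~ k
  unify k ~ Int

Answer: a -> Int -> Int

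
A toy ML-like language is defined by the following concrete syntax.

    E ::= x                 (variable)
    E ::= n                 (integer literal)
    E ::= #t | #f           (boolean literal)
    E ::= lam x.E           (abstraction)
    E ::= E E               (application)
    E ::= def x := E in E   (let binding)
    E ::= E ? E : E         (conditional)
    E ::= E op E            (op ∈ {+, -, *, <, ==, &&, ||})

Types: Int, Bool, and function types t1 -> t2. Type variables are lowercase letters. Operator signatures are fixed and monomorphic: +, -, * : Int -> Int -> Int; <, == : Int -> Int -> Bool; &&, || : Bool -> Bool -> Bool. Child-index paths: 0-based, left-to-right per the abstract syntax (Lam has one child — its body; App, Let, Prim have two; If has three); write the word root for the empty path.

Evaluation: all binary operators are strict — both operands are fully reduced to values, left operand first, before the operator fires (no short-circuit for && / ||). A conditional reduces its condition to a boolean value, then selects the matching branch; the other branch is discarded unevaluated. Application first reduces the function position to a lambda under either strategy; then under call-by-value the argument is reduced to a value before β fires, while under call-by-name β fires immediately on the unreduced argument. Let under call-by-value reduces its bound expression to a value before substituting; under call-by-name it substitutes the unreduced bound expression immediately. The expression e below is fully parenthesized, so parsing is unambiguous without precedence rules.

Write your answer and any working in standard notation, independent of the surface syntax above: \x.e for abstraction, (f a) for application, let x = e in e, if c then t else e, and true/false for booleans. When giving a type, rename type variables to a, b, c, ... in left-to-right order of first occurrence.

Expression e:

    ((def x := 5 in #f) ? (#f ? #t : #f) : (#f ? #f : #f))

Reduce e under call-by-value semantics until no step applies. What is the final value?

Answer: false

Working:
step 0: (if (let x = 5 in false) then (if false then true else false) else (if false then false else false))
step 1: [let@0] (if false then (if false then true else false) else (if false then false else false))
step 2: [if@root] (if false then false else false)
step 3: [if@root] false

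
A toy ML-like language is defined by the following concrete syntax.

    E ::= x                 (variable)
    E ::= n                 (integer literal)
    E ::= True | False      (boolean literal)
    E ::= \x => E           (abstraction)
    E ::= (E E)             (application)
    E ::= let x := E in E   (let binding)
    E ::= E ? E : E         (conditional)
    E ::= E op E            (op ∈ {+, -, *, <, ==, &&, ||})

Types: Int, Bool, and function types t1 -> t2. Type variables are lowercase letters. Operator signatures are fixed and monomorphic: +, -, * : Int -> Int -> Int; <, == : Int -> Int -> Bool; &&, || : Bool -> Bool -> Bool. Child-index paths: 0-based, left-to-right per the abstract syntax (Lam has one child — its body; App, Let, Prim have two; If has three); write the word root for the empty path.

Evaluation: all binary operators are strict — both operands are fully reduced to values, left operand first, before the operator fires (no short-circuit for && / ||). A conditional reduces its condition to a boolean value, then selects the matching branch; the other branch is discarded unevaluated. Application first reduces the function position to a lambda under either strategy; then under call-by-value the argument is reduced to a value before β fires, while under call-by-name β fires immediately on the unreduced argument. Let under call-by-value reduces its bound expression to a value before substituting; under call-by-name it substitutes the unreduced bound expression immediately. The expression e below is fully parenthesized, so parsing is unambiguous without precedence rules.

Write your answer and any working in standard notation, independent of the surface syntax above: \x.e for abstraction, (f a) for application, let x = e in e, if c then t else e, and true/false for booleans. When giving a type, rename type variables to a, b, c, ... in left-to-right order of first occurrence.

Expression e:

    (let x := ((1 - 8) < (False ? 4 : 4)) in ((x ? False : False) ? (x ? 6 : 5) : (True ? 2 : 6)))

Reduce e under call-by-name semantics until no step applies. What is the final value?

Answer: 2

Working:
step 0: (let x = ((1 - 8) < (if false then 4 else 4)) in (if (if x then false else false) then (if x then 6 else 5) else (if true then 2 else 6)))
step 1: [let@root] (if (if ((1 - 8) < (if false then 4 else 4)) then false else false) then (if ((1 - 8) < (if false then 4 else 4)) then 6 else 5) else (if true then 2 else 6))
step 2: [delta@0.0.0] (if (if (-7 < (if false then 4 else 4)) then false else false) then (if ((1 - 8) < (if false then 4 else 4)) then 6 else 5) else (if true then 2 else 6))
step 3: [if@0.0.1] (if (if (-7 < 4) then false else false) then (if ((1 - 8) < (if false then 4 else 4)) then 6 else 5) else (if true then 2 else 6))
step 4: [delta@0.0] (if (if true then false else false) then (if ((1 - 8) < (if false then 4 else 4)) then 6 else 5) else (if true then 2 else 6))
step 5: [if@0] (if false then (if ((1 - 8) < (if false then 4 else 4)) then 6 else 5) else (if true then 2 else 6))
step 6: [if@root] (if true then 2 else 6)
step 7: [if@root] 2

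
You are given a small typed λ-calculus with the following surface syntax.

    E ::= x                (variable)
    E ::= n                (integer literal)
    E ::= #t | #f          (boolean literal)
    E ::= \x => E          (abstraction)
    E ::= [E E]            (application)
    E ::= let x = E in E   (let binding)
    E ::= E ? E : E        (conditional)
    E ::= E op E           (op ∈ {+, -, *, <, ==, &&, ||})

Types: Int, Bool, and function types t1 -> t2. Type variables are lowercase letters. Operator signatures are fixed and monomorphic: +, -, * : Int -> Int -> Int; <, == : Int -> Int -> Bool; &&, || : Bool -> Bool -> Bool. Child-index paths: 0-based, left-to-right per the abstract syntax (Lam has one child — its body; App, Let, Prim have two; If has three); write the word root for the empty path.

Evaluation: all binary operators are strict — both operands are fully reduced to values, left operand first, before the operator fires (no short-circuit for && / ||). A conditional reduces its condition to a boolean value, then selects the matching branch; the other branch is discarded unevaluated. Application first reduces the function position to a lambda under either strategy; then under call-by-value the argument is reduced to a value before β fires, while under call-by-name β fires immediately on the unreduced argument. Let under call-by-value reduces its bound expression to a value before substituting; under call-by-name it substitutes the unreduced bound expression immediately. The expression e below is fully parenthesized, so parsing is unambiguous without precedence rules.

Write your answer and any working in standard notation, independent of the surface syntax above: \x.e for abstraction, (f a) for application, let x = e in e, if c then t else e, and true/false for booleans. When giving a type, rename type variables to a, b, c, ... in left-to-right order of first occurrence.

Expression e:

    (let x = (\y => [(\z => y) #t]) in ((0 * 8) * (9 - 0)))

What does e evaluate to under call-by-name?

Trace:
step 0: (let x = (\y.((\z.y) true)) in ((0 * 8) * (9 - 0)))
step 1: [let@root] ((0 * 8) * (9 - 0))
step 2: [delta@0] (0 * (9 - 0))
step 3: [delta@1] (0 * 9)
step 4: [delta@root] 0

Answer: 0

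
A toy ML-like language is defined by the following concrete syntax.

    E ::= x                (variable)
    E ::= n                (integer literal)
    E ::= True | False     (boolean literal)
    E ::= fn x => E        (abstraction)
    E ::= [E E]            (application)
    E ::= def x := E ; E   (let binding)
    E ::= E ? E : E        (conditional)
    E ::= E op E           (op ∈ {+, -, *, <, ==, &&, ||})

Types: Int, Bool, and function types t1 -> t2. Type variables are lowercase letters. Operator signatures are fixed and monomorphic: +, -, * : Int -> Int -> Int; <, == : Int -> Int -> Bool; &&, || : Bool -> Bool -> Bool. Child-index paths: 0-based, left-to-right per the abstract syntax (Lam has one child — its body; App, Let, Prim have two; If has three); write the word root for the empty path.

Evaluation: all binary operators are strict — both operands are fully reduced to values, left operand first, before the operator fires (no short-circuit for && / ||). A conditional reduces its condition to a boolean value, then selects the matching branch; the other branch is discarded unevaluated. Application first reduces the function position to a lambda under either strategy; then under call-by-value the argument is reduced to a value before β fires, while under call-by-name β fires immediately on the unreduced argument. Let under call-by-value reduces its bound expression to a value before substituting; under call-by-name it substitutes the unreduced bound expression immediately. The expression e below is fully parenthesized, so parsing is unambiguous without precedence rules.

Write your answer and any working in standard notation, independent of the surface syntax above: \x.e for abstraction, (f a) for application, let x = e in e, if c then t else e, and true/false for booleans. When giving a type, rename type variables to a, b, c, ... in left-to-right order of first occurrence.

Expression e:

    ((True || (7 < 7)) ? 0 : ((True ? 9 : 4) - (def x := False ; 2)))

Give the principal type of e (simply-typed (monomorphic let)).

Answer: Int

Trace:
  unify Bool ~ Bool
  unify Int ~ Int
  unify Int ~ Int
  unify Bool ~ Bool
  unify Bool ~ Bool
  unify Bool ~ Bool
  unify Int ~ Int
  unify Int ~ Int
let x : Bool
  unify Int ~ Int
  unify Int ~ Int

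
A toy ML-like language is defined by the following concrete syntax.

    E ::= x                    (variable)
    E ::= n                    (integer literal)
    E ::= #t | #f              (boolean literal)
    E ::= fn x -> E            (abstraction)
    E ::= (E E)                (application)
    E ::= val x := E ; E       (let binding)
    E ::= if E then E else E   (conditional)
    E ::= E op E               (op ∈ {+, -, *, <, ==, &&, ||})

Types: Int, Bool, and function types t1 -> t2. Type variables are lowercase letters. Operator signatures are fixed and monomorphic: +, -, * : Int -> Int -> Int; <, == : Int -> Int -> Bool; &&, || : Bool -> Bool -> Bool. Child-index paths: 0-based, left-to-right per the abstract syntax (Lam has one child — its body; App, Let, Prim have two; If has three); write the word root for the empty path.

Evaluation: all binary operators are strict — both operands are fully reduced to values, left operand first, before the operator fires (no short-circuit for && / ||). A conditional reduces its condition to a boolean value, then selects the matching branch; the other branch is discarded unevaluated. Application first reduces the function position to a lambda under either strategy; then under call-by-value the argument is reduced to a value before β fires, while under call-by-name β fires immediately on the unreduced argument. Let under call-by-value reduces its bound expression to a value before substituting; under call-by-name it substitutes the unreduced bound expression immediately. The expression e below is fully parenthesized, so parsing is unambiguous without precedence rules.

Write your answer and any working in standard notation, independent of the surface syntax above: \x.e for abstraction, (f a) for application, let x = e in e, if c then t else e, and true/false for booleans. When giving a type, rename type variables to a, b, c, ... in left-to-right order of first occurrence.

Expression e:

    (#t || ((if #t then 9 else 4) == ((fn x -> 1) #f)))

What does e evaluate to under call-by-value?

Answer: true

Trace:
step 0: (true || ((if true then 9 else 4) == ((\x.1) false)))
step 1: [if@1.0] (true || (9 == ((\x.1) false)))
step 2: [beta@1.1] (true || (9 == 1))
step 3: [delta@1] (true || false)
step 4: [delta@root] true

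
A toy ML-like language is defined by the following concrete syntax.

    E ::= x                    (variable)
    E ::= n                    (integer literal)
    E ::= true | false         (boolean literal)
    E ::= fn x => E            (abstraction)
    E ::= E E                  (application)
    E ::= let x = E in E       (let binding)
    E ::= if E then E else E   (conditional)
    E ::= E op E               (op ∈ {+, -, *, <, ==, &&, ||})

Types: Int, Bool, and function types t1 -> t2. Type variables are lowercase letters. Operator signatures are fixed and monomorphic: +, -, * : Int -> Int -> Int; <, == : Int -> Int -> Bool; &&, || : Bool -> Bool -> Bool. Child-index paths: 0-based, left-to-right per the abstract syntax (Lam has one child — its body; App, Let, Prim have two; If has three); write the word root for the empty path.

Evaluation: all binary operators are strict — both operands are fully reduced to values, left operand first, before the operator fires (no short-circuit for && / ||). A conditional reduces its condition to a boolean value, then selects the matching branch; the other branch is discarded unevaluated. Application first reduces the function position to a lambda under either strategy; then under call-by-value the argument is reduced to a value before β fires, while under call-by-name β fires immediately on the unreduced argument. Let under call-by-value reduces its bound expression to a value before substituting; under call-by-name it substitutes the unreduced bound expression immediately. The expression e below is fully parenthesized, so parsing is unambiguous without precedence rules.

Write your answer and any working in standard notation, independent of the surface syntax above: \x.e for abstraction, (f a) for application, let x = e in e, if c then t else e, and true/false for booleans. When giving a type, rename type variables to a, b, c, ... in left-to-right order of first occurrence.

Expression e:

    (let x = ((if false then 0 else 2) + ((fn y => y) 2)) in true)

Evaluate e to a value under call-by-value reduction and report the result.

Derivation:
step 0: (let x = ((if false then 0 else 2) + ((\y.y) 2)) in true)
step 1: [if@0.0] (let x = (2 + ((\y.y) 2)) in true)
step 2: [beta@0.1] (let x = (2 + 2) in true)
step 3: [delta@0] (let x = 4 in true)
step 4: [let@root] true

Answer: true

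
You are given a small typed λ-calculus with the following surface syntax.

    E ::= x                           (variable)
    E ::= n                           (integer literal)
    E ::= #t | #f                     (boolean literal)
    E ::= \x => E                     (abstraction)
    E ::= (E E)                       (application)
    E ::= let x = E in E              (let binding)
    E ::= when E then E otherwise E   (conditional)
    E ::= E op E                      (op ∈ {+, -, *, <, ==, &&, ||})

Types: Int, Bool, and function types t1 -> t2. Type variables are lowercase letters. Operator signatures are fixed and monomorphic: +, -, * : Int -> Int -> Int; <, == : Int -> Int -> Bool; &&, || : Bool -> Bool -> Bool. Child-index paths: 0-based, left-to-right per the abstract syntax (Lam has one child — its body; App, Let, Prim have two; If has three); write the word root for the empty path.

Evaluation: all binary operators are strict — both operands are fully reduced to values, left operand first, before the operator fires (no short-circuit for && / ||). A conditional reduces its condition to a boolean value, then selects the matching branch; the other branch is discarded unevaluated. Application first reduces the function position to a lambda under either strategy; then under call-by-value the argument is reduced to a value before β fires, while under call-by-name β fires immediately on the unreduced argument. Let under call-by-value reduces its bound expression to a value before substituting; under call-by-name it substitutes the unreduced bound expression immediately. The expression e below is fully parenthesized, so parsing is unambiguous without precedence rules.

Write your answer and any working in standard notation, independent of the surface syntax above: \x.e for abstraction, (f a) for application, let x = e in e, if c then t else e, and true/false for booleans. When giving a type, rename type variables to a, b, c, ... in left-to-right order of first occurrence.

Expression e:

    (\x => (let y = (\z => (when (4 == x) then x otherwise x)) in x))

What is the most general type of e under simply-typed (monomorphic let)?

Working:
  unify Int ~ Int
x : a
  unify a ~ Int
  unify Bool ~ Bool
x : Int
x : Int
  unify Int ~ Int
\z._ : b -> Int
let y : b -> Int
x : Int
\x._ : Int -> Int

Answer: Int -> Int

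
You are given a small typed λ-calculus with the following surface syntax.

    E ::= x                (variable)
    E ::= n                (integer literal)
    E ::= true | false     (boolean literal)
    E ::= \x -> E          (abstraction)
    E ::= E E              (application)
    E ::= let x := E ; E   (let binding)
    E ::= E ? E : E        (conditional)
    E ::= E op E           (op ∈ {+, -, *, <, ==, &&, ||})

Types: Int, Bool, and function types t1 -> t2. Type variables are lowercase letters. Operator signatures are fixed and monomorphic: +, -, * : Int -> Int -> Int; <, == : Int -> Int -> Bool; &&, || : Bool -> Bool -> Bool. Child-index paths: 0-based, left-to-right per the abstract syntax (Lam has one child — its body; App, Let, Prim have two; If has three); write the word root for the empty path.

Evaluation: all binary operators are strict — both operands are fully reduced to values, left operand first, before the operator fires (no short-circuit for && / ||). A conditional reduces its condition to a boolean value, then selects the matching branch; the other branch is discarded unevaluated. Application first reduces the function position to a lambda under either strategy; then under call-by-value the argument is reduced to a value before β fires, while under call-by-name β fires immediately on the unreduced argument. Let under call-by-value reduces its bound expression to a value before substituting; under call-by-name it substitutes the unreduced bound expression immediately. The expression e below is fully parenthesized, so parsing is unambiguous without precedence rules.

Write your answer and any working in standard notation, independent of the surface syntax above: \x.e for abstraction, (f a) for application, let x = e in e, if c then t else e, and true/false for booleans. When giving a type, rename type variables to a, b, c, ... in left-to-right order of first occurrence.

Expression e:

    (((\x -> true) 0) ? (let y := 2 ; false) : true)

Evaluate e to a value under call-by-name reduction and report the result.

Working:
step 0: (if ((\x.true) 0) then (let y = 2 in false) else true)
step 1: [beta@0] (if true then (let y = 2 in false) else true)
step 2: [if@root] (let y = 2 in false)
step 3: [let@root] false

Answer: false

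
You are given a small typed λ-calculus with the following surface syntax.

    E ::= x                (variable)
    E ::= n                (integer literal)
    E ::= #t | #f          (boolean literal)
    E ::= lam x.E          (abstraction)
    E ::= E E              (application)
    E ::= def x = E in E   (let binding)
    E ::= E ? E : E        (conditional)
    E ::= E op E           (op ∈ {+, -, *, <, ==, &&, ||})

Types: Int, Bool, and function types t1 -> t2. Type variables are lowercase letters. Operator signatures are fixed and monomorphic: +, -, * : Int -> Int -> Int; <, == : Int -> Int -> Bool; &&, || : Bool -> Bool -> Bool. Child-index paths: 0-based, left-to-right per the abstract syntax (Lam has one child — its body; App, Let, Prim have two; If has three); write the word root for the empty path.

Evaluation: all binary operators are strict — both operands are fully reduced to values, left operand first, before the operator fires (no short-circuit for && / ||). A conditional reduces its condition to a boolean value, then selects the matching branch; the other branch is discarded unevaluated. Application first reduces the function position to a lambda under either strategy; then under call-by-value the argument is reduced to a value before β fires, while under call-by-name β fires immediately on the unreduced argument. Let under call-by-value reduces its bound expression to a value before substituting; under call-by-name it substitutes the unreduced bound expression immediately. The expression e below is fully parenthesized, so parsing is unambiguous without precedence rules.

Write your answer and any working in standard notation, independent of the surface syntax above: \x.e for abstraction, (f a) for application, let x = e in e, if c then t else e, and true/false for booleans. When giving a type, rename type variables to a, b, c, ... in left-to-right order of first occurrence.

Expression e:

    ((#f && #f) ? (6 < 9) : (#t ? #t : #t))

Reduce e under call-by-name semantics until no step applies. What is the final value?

Derivation:
step 0: (if (false && false) then (6 < 9) else (if true then true else true))
step 1: [delta@0] (if false then (6 < 9) else (if true then true else true))
step 2: [if@root] (if true then true else true)
step 3: [if@root] true

Answer: true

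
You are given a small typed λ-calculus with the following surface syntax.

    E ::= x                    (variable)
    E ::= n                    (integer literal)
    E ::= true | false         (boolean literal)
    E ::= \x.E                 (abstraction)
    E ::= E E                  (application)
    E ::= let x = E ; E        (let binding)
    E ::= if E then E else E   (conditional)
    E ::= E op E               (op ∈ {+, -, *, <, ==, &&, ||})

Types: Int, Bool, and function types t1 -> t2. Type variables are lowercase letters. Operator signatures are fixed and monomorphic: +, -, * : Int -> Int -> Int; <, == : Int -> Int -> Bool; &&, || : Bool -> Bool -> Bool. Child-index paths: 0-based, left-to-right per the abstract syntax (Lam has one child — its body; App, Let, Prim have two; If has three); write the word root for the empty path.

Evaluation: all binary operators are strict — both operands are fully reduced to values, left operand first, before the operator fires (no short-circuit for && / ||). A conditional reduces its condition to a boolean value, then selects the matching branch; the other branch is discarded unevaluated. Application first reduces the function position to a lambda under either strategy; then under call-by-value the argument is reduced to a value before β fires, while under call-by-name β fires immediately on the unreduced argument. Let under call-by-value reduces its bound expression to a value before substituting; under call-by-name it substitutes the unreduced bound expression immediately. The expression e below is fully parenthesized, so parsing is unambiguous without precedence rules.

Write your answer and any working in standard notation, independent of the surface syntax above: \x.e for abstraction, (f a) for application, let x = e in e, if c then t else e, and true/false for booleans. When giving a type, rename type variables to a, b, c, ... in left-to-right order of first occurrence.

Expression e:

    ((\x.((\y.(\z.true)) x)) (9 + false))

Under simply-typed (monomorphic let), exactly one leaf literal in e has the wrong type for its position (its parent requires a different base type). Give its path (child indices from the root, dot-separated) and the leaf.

Answer: 1.1 : false

Trace:
\z._ : c -> Bool
\y._ : b -> c -> Bool
x : a
  unify b -> c -> Bool ~ a -> d
  unify b ~ a
  unify c -> Bool ~ d
_ _ : c -> Bool
\x._ : a -> c -> Bool
  unify Int ~ Int
  unify Bool ~ Int
  FAIL: mismatch Bool ~ Int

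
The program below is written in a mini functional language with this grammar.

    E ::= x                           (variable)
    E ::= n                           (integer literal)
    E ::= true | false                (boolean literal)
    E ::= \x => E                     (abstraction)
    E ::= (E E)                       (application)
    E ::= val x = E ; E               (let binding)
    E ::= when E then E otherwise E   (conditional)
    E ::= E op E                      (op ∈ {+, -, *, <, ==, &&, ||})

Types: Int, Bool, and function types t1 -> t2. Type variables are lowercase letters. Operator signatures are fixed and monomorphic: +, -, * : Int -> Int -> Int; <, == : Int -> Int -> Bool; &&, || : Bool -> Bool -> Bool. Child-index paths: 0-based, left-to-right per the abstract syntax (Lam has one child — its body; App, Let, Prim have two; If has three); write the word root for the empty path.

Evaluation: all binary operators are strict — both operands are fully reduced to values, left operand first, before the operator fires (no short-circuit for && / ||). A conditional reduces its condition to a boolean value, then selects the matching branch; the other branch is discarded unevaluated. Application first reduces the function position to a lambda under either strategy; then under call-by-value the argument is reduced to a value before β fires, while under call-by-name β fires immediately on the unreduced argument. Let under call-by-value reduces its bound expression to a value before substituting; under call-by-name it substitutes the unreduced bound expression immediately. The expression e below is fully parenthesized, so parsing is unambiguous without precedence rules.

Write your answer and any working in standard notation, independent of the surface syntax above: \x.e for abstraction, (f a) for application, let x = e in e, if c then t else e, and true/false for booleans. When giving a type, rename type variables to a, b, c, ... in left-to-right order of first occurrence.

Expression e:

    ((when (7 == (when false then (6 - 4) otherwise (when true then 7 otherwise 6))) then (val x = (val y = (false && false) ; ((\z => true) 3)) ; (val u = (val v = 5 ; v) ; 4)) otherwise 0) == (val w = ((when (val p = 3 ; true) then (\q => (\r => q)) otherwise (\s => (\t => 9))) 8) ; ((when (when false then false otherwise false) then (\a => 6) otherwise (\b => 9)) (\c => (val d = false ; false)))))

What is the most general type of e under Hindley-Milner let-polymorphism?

Answer: Bool

Derivation:
  unify Int ~ Int
  unify Bool ~ Bool
  unify Int ~ Int
  unify Int ~ Int
  unify Bool ~ Bool
  unify Int ~ Int
  unify Int ~ Int
  unify Int ~ Int
  unify Bool ~ Bool
  unify Bool ~ Bool
  unify Bool ~ Bool
let y : Bool
\z._ : a -> Bool
  unify a -> Bool ~ Int -> b
  unify a ~ Int
  unify Bool ~ b
_ _ : Bool
let x : Bool
let v : Int
v : Int
let u : Int
  unify Int ~ Int
  unify Int ~ Int
let p : Int
  unify Bool ~ Bool
q : c
\r._ : d -> c
\q._ : c -> d -> c
\t._ : f -> Int
\s._ : e -> f -> Int
  unify c -> d -> c ~ e -> f -> Int
  unify c ~ e
  unify d -> e ~ f -> Int
  unify d ~ f
  unify e ~ Int
  unify Int -> f -> Int ~ Int -> g
  unify Int ~ Int
  unify f -> Int ~ g
_ _ : f -> Int
let w : forall. f -> Int
  unify Bool ~ Bool
  unify Bool ~ Bool
  unify Bool ~ Bool
\a._ : h -> Int
\b._ : i -> Int
  unify h -> Int ~ i -> Int
  unify h ~ i
  unify Int ~ Int
let d : Bool
\c._ : j -> Bool
  unify i -> Int ~ (j -> Bool) -> k
  unify i ~ j -> Bool
  unify Int ~ k
_ _ : Int
  unify Int ~ Int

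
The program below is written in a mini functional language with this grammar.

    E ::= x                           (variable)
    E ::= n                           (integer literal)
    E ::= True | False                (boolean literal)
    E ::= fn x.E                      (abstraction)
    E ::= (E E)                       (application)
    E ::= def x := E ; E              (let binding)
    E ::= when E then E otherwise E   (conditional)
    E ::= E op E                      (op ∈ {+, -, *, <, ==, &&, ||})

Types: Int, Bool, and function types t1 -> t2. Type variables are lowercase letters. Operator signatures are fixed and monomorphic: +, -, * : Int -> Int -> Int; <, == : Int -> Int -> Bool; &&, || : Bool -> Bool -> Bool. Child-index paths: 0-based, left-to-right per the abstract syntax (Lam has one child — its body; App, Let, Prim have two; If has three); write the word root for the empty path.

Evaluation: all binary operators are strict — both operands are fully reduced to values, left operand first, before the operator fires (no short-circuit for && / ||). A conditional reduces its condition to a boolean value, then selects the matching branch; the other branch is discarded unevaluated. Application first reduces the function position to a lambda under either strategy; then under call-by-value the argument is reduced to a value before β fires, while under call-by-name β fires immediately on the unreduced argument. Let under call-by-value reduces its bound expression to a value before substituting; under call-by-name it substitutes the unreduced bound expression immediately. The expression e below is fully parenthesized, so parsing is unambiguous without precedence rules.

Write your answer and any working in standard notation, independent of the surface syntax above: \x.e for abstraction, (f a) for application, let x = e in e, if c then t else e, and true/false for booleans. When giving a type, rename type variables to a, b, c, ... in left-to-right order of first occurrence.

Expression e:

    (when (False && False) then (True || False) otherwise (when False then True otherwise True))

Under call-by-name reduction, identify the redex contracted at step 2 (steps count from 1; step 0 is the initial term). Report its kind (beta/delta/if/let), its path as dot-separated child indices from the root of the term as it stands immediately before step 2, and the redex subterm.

Answer: if at root : (if false then (true || false) else (if false then true else true))

Trace:
step 0: (if (false && false) then (true || false) else (if false then true else true))
step 1: [delta@0] (if false then (true || false) else (if false then true else true))
step 2: [if@root] (if false then true else true)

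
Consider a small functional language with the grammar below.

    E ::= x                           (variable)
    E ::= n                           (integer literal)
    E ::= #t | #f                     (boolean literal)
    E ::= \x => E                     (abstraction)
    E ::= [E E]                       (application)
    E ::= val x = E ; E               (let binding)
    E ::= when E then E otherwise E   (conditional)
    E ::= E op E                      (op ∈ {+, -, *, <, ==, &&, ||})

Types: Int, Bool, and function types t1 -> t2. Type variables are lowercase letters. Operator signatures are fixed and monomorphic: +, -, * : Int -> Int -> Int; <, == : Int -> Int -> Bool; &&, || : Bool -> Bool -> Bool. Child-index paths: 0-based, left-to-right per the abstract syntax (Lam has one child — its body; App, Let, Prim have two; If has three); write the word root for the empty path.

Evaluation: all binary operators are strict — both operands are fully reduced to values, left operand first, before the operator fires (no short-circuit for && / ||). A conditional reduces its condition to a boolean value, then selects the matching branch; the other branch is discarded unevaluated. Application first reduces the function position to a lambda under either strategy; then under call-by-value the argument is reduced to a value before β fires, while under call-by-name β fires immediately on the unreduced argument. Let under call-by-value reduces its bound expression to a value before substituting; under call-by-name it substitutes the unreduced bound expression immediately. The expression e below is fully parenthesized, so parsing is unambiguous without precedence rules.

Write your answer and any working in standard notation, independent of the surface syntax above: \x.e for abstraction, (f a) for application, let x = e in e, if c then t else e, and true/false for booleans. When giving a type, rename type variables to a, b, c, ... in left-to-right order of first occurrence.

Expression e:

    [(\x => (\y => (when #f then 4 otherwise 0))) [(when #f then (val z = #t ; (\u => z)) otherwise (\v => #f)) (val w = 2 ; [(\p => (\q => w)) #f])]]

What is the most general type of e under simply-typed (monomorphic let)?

Answer: a -> Int

Working:
  unify Bool ~ Bool
  unify Int ~ Int
\y._ : b -> Int
\x._ : a -> b -> Int
  unify Bool ~ Bool
let z : Bool
z : Bool
\u._ : c -> Bool
\v._ : d -> Bool
  unify c -> Bool ~ d -> Bool
  unify c ~ d
  unify Bool ~ Bool
let w : Int
w : Int
\q._ : f -> Int
\p._ : e -> f -> Int
  unify e -> f -> Int ~ Bool -> g
  unify e ~ Bool
  unify f -> Int ~ g
_ _ : f -> Int
  unify d -> Bool ~ (f -> Int) -> h
  unify d ~ f -> Int
  unify Bool ~ h
_ _ : Bool
  unify a -> b -> Int ~ Bool -> i
  unify a ~ Bool
  unify b -> Int ~ i
_ _ : b -> Int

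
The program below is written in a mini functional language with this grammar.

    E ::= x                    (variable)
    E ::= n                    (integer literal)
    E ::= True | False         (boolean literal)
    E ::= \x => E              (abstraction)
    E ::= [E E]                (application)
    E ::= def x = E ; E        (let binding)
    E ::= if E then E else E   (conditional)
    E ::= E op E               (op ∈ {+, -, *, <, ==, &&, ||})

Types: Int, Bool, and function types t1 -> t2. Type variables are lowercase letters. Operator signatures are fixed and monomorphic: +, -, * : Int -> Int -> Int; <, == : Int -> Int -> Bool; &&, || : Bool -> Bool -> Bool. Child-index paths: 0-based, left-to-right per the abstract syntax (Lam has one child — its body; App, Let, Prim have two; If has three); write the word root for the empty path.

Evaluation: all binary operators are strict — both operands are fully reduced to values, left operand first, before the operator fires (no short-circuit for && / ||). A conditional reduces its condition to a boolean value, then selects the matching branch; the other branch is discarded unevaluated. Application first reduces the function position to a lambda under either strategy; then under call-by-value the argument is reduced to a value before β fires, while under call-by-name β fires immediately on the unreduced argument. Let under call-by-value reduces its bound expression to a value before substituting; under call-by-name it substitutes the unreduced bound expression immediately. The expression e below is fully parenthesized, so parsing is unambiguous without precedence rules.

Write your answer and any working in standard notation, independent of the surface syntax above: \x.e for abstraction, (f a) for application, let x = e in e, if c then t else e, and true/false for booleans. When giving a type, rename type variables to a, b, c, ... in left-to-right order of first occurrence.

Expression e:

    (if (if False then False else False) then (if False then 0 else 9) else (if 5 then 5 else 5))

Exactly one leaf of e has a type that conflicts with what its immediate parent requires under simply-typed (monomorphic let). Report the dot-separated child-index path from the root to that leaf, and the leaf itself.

Answer: 2.0 : 5

Working:
  unify Bool ~ Bool
  unify Bool ~ Bool
  unify Bool ~ Bool
  unify Bool ~ Bool
  unify Int ~ Int
  unify Int ~ Bool
  FAIL: mismatch Int ~ Bool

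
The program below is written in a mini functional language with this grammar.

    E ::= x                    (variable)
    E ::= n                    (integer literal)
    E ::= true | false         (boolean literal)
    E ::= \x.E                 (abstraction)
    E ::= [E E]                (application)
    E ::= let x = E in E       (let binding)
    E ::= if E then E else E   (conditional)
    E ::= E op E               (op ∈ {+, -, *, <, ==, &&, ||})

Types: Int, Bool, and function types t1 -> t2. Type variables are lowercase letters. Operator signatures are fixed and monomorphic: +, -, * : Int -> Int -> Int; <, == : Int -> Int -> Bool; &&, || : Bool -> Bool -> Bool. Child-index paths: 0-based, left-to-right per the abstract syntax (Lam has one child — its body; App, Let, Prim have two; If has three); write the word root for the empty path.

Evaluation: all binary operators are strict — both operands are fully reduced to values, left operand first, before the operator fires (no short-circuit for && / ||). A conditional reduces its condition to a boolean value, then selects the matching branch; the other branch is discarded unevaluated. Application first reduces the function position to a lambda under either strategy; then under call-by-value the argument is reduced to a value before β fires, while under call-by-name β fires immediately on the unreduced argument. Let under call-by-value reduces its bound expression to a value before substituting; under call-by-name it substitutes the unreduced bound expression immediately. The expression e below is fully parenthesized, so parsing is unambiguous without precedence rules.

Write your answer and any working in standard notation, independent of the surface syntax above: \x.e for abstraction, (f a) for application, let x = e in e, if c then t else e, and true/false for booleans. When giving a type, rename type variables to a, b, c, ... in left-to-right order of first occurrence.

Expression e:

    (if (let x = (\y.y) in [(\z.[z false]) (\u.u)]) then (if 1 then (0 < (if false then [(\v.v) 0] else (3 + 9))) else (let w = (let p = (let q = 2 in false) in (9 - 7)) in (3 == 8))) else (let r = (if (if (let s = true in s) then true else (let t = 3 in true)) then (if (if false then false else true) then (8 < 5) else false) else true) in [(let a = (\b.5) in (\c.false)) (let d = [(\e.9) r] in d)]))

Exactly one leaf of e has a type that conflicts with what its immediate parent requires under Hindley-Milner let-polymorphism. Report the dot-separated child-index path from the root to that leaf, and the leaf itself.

Answer: 1.0 : 1

Working:
y : a
\y._ : a -> a
let x : forall. a -> a
z : b
  unify b ~ Bool -> c
_ _ : c
\z._ : (Bool -> c) -> c
u : d
\u._ : d -> d
  unify (Bool -> c) -> c ~ (d -> d) -> e
  unify Bool -> c ~ d -> d
  unify Bool ~ d
  unify c ~ Bool
  unify Bool ~ e
_ _ : Bool
  unify Bool ~ Bool
  unify Int ~ Bool
  FAIL: mismatch Int ~ Bool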